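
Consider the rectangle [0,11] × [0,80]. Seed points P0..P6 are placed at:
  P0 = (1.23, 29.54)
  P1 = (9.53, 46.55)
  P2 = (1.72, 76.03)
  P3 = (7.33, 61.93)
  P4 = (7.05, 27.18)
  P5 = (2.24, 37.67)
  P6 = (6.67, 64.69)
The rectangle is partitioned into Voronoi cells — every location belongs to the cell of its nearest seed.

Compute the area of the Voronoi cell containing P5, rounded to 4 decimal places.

Area of P5's cell: 95.0357

1. box [0,11]×[0,80]: [(0, 0) (11, 0) (11, 80) (0, 80)]
2. ⊥bis P5·P0 via (1.735,33.605): [(0, 33.8205) (11, 32.454) (11, 80) (0, 80)]  |A|=515.49
3. ⊥bis P5·P1 via (5.885,42.11): [(0, 46.9413) (0, 33.8205) (11, 32.454) (11, 37.9109)]  |A|=102.1767
4. ⊥bis P5·P2 via (1.98,56.85): [(0, 46.9413) (0, 33.8205) (11, 32.454) (11, 37.9109)]  |A|=102.1767
5. ⊥bis P5·P3 via (4.785,49.8): [(0, 46.9413) (0, 33.8205) (11, 32.454) (11, 37.9109)]  |A|=102.1767
6. ⊥bis P5·P4 via (4.645,32.425): [(0, 46.9413) (0, 33.8205) (6.0495, 33.069) (11, 35.339) (11, 37.9109)]  |A|=95.0357
7. ⊥bis P5·P6 via (4.455,51.18): [(0, 46.9413) (0, 33.8205) (6.0495, 33.069) (11, 35.339) (11, 37.9109)]  |A|=95.0357
8. canonical 5-gon: [(0, 46.9413) (0, 33.8205) (6.0495, 33.069) (11, 35.339) (11, 37.9109)]
9. shoelace: 95.0357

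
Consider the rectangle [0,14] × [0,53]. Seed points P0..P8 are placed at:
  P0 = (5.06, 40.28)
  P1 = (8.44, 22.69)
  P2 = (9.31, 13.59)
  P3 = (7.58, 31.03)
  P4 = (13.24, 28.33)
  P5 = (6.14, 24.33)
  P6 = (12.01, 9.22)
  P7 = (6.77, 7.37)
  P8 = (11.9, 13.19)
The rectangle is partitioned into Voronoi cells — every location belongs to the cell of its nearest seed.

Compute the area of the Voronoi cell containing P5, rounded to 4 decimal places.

Area of P5's cell: 72.5004

1. box [0,14]×[0,53]: [(0, 0) (14, 0) (14, 53) (0, 53)]
2. ⊥bis P5·P0 via (5.6,32.305): [(0, 31.9258) (0, 0) (14, 0) (14, 32.8738)]  |A|=453.5971
3. ⊥bis P5·P1 via (7.29,23.51): [(13.9651, 32.8714) (0, 31.9258) (0, 13.2862)]  |A|=130.1519
4. ⊥bis P5·P2 via (7.725,18.96): [(3.0649, 17.5845) (13.9651, 32.8714) (0, 31.9258) (0, 16.6799)]  |A|=124.9512
5. ⊥bis P5·P3 via (6.86,27.68): [(3.0649, 17.5845) (9.8111, 27.0457) (0, 29.1544) (0, 16.6799)]  |A|=72.6417
6. ⊥bis P5·P4 via (9.69,26.33): [(3.0649, 17.5845) (9.5182, 26.6349) (9.2145, 27.174) (0, 29.1544) (0, 16.6799)]  |A|=72.5004
7. ⊥bis P5·P6 via (9.075,16.775): [(3.0649, 17.5845) (9.5182, 26.6349) (9.2145, 27.174) (0, 29.1544) (0, 16.6799)]  |A|=72.5004
8. ⊥bis P5·P7 via (6.455,15.85): [(3.0649, 17.5845) (9.5182, 26.6349) (9.2145, 27.174) (0, 29.1544) (0, 16.6799)]  |A|=72.5004
9. ⊥bis P5·P8 via (9.02,18.76): [(3.0649, 17.5845) (9.5182, 26.6349) (9.2145, 27.174) (0, 29.1544) (0, 16.6799)]  |A|=72.5004
10. canonical 5-gon: [(3.0649, 17.5845) (9.5182, 26.6349) (9.2145, 27.174) (0, 29.1544) (0, 16.6799)]
11. shoelace: 72.5004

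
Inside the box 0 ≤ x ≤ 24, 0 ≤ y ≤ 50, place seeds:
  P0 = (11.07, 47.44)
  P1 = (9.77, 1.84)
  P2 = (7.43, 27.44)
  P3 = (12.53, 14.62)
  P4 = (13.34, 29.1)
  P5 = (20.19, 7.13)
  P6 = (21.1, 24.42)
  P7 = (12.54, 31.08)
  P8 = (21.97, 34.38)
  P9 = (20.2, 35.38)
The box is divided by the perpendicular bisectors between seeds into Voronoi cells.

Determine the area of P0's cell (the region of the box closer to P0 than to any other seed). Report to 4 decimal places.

Area of P0's cell: 214.8756

1. box [0,24]×[0,50]: [(0, 0) (24, 0) (24, 50) (0, 50)]
2. ⊥bis P0·P1 via (10.42,24.64): [(0, 24.9371) (24, 24.2529) (24, 50) (0, 50)]  |A|=609.7211
3. ⊥bis P0·P2 via (9.25,37.44): [(0, 39.1235) (24, 34.7555) (24, 50) (0, 50)]  |A|=313.452
4. ⊥bis P0·P3 via (11.8,31.03): [(0, 39.1235) (24, 34.7555) (24, 50) (0, 50)]  |A|=313.452
5. ⊥bis P0·P4 via (12.205,38.27): [(0, 39.1235) (7.7317, 37.7163) (24, 39.7299) (24, 50) (0, 50)]  |A|=272.9895
6. ⊥bis P0·P5 via (15.63,27.285): [(0, 39.1235) (7.7317, 37.7163) (24, 39.7299) (24, 50) (0, 50)]  |A|=272.9895
7. ⊥bis P0·P6 via (16.085,35.93): [(0, 39.1235) (7.7317, 37.7163) (24, 39.7299) (24, 50) (0, 50)]  |A|=272.9895
8. ⊥bis P0·P7 via (11.805,39.26): [(0, 39.1235) (3.3997, 38.5048) (24, 40.3558) (24, 50) (0, 50)]  |A|=255.7685
9. ⊥bis P0·P8 via (16.52,40.91): [(0, 39.1235) (3.3997, 38.5048) (14.8734, 39.5357) (24, 47.1529) (24, 50) (0, 50)]  |A|=224.751
10. ⊥bis P0·P9 via (15.635,41.41): [(0, 39.1235) (3.3997, 38.5048) (12.9284, 39.3609) (24, 47.7427) (24, 50) (0, 50)]  |A|=214.8756
11. canonical 6-gon: [(0, 39.1235) (3.3997, 38.5048) (12.9284, 39.3609) (24, 47.7427) (24, 50) (0, 50)]
12. shoelace: 214.8756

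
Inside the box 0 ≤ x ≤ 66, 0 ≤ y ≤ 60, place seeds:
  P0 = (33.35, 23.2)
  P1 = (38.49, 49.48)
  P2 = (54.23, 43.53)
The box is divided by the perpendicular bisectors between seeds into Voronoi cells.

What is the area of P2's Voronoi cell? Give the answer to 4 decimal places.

Area of P2's cell: 772.5132

1. box [0,66]×[0,60]: [(0, 0) (66, 0) (66, 60) (0, 60)]
2. ⊥bis P2·P0 via (43.79,33.365): [(66, 10.5541) (66, 60) (17.8566, 60)]  |A|=1190.2461
3. ⊥bis P2·P1 via (46.36,46.505): [(42.0632, 35.1385) (66, 10.5541) (66, 60) (51.4614, 60)]  |A|=772.5132
4. canonical 4-gon: [(42.0632, 35.1385) (66, 10.5541) (66, 60) (51.4614, 60)]
5. shoelace: 772.5132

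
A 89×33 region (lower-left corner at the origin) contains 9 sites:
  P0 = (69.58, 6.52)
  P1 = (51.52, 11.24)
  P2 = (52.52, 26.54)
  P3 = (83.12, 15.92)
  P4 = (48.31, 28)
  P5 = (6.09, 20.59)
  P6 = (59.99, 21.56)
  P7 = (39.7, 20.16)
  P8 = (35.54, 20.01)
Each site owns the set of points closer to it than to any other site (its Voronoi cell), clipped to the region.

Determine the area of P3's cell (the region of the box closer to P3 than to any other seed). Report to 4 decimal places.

1. box [0,89]×[0,33]: [(0, 0) (89, 0) (89, 33) (0, 33)]
2. ⊥bis P3·P0 via (76.35,11.22): [(84.1394, 0) (89, 0) (89, 33) (61.2295, 33)]  |A|=538.4143
3. ⊥bis P3·P1 via (67.32,13.58): [(65.3156, 27.1143) (84.1394, 0) (89, 0) (89, 33) (64.4439, 33)]  |A|=528.9547
4. ⊥bis P3·P2 via (67.82,21.23): [(68.3468, 22.748) (84.1394, 0) (89, 0) (89, 33) (71.9049, 33)]  |A|=483.6919
5. ⊥bis P3·P4 via (65.715,21.96): [(68.3468, 22.748) (84.1394, 0) (89, 0) (89, 33) (71.9049, 33)]  |A|=483.6919
6. ⊥bis P3·P5 via (44.605,18.255): [(68.3468, 22.748) (84.1394, 0) (89, 0) (89, 33) (71.9049, 33)]  |A|=483.6919
7. ⊥bis P3·P6 via (71.555,18.74): [(71.4444, 18.2862) (84.1394, 0) (89, 0) (89, 33) (75.0321, 33)]  |A|=436.8695
8. ⊥bis P3·P7 via (61.41,18.04): [(71.4444, 18.2862) (84.1394, 0) (89, 0) (89, 33) (75.0321, 33)]  |A|=436.8695
9. ⊥bis P3·P8 via (59.33,17.965): [(71.4444, 18.2862) (84.1394, 0) (89, 0) (89, 33) (75.0321, 33)]  |A|=436.8695
10. canonical 5-gon: [(71.4444, 18.2862) (84.1394, 0) (89, 0) (89, 33) (75.0321, 33)]
11. shoelace: 436.8695

Area of P3's cell: 436.8695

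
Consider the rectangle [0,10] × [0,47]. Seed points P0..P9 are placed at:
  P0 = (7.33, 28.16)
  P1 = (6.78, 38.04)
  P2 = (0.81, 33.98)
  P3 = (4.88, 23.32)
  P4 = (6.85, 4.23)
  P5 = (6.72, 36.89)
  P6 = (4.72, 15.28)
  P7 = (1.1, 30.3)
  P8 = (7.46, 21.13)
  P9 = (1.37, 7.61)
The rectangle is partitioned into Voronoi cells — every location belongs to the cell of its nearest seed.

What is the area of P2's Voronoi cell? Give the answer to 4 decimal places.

Area of P2's cell: 26.7803

1. box [0,10]×[0,47]: [(0, 0) (10, 0) (10, 47) (0, 47)]
2. ⊥bis P2·P0 via (4.07,31.07): [(0, 26.5105) (10, 37.7132) (10, 47) (0, 47)]  |A|=148.8814
3. ⊥bis P2·P1 via (3.795,36.01): [(0, 41.5903) (0, 26.5105) (5.8207, 33.0313)]  |A|=43.8878
4. ⊥bis P2·P3 via (2.845,28.65): [(0, 41.5903) (0, 27.5638) (1.4263, 28.1083) (5.8207, 33.0313)]  |A|=43.1366
5. ⊥bis P2·P4 via (3.83,19.105): [(0, 41.5903) (0, 27.5638) (1.4263, 28.1083) (5.8207, 33.0313)]  |A|=43.1366
6. ⊥bis P2·P5 via (3.765,35.435): [(2.6604, 37.6784) (0, 41.5903) (0, 27.5638) (1.4263, 28.1083) (5.2586, 32.4016)]  |A|=40.8355
7. ⊥bis P2·P6 via (2.765,24.63): [(2.6604, 37.6784) (0, 41.5903) (0, 27.5638) (1.4263, 28.1083) (5.2586, 32.4016)]  |A|=40.8355
8. ⊥bis P2·P7 via (0.955,32.14): [(5.2218, 32.4762) (2.6604, 37.6784) (0, 41.5903) (0, 32.0647)]  |A|=26.7803
9. ⊥bis P2·P8 via (4.135,27.555): [(5.2218, 32.4762) (2.6604, 37.6784) (0, 41.5903) (0, 32.0647)]  |A|=26.7803
10. ⊥bis P2·P9 via (1.09,20.795): [(5.2218, 32.4762) (2.6604, 37.6784) (0, 41.5903) (0, 32.0647)]  |A|=26.7803
11. canonical 4-gon: [(5.2218, 32.4762) (2.6604, 37.6784) (0, 41.5903) (0, 32.0647)]
12. shoelace: 26.7803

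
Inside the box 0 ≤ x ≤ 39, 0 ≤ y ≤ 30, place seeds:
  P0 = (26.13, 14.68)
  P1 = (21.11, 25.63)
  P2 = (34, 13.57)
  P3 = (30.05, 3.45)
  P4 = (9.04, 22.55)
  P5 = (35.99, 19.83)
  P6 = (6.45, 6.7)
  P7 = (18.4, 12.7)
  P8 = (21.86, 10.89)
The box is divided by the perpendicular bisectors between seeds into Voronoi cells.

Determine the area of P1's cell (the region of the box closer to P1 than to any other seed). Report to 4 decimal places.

Area of P1's cell: 145.0313

1. box [0,39]×[0,30]: [(0, 0) (39, 0) (39, 30) (0, 30)]
2. ⊥bis P1·P0 via (23.62,20.155): [(0, 9.3265) (39, 27.2059) (39, 30) (0, 30)]  |A|=457.6183
3. ⊥bis P1·P2 via (27.555,19.6): [(0, 9.3265) (31.4198, 23.7308) (37.2853, 30) (0, 30)]  |A|=441.6538
4. ⊥bis P1·P3 via (25.58,14.54): [(0, 9.3265) (31.4198, 23.7308) (37.2853, 30) (0, 30)]  |A|=441.6538
5. ⊥bis P1·P4 via (15.075,24.09): [(16.8689, 17.06) (31.4198, 23.7308) (37.2853, 30) (13.5669, 30)]  |A|=179.5059
6. ⊥bis P1·P5 via (28.55,22.73): [(16.8689, 17.06) (28.4006, 22.3466) (31.3837, 30) (13.5669, 30)]  |A|=151.5176
7. ⊥bis P1·P6 via (13.78,16.165): [(16.8689, 17.06) (28.4006, 22.3466) (31.3837, 30) (13.5669, 30)]  |A|=151.5176
8. ⊥bis P1·P7 via (19.755,19.165): [(16.1383, 19.923) (20.9254, 18.9197) (28.4006, 22.3466) (31.3837, 30) (13.5669, 30)]  |A|=145.0313
9. ⊥bis P1·P8 via (21.485,18.26): [(16.1383, 19.923) (20.9254, 18.9197) (28.4006, 22.3466) (31.3837, 30) (13.5669, 30)]  |A|=145.0313
10. canonical 5-gon: [(16.1383, 19.923) (20.9254, 18.9197) (28.4006, 22.3466) (31.3837, 30) (13.5669, 30)]
11. shoelace: 145.0313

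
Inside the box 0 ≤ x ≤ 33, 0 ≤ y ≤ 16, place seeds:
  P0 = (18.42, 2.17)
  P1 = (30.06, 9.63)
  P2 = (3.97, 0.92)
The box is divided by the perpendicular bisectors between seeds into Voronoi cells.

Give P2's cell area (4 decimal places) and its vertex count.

1. box [0,33]×[0,16]: [(0, 0) (33, 0) (33, 16) (0, 16)]
2. ⊥bis P2·P0 via (11.195,1.545): [(0, 0) (11.3287, 0) (9.9446, 16) (0, 16)]  |A|=170.1857
3. ⊥bis P2·P1 via (17.015,5.275): [(0, 0) (11.3287, 0) (9.9446, 16) (0, 16)]  |A|=170.1857
4. canonical 4-gon: [(0, 0) (11.3287, 0) (9.9446, 16) (0, 16)]
5. shoelace: 170.1857

Area of P2's cell: 170.1857 (4 vertices)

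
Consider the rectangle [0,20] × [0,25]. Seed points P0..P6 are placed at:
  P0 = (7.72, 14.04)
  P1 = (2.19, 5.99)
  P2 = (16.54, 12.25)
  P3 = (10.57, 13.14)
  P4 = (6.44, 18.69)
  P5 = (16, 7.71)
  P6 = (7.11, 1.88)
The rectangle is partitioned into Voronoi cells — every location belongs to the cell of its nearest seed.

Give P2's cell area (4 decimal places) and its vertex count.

Area of P2's cell: 81.4747 (5 vertices)

1. box [0,20]×[0,25]: [(0, 0) (20, 0) (20, 25) (0, 25)]
2. ⊥bis P2·P0 via (12.13,13.145): [(9.4623, 0) (20, 0) (20, 25) (14.5359, 25)]  |A|=200.0225
3. ⊥bis P2·P1 via (9.365,9.12): [(10.6946, 6.0722) (13.3435, 0) (20, 0) (20, 25) (14.5359, 25)]  |A|=188.2388
4. ⊥bis P2·P3 via (13.555,12.695): [(12.0906, 2.872) (13.3435, 0) (20, 0) (20, 25) (15.3894, 25)]  |A|=159.4378
5. ⊥bis P2·P4 via (11.49,15.47): [(14.7251, 20.5436) (12.0906, 2.872) (13.3435, 0) (20, 0) (20, 25) (17.5666, 25)]  |A|=154.5867
6. ⊥bis P2·P5 via (16.27,9.98): [(14.7251, 20.5436) (13.2046, 10.3446) (20, 9.5363) (20, 25) (17.5666, 25)]  |A|=81.4747
7. ⊥bis P2·P6 via (11.825,7.065): [(14.7251, 20.5436) (13.2046, 10.3446) (20, 9.5363) (20, 25) (17.5666, 25)]  |A|=81.4747
8. canonical 5-gon: [(14.7251, 20.5436) (13.2046, 10.3446) (20, 9.5363) (20, 25) (17.5666, 25)]
9. shoelace: 81.4747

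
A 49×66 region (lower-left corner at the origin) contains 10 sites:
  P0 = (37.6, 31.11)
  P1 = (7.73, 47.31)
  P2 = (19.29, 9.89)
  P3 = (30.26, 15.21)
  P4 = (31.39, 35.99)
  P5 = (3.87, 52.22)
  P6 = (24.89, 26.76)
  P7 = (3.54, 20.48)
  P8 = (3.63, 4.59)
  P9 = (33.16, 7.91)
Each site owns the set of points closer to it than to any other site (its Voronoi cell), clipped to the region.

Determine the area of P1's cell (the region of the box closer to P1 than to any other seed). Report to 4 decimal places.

1. box [0,49]×[0,66]: [(0, 0) (49, 0) (49, 66) (0, 66)]
2. ⊥bis P1·P0 via (22.665,39.21): [(0, 0) (1.3994, 0) (37.1946, 66) (0, 66)]  |A|=1273.6024
3. ⊥bis P1·P2 via (13.51,28.6): [(0, 24.4264) (17.5951, 29.862) (37.1946, 66) (0, 66)]  |A|=1037.8145
4. ⊥bis P1·P3 via (18.995,31.26): [(0, 24.4264) (16.5378, 29.5354) (17.9589, 30.5328) (37.1946, 66) (0, 66)]  |A|=1037.5193
5. ⊥bis P1·P4 via (19.56,41.65): [(0, 24.4264) (13.2827, 28.5298) (31.2101, 66) (0, 66)]  |A|=860.8299
6. ⊥bis P1·P5 via (5.8,49.765): [(0, 45.2053) (0, 24.4264) (13.2827, 28.5298) (31.2101, 66) (26.4513, 66)]  |A|=585.8073
7. ⊥bis P1·P6 via (16.31,37.035): [(0, 45.2053) (0, 24.4264) (1.9214, 25.02) (18.0452, 38.484) (31.2101, 66) (26.4513, 66)]  |A|=537.6186
8. ⊥bis P1·P7 via (5.635,33.895): [(0, 45.2053) (0, 34.775) (11.4602, 32.9853) (18.0452, 38.484) (31.2101, 66) (26.4513, 66)]  |A|=473.4986
9. ⊥bis P1·P8 via (5.68,25.95): [(0, 45.2053) (0, 34.775) (11.4602, 32.9853) (18.0452, 38.484) (31.2101, 66) (26.4513, 66)]  |A|=473.4986
10. ⊥bis P1·P9 via (20.445,27.61): [(0, 45.2053) (0, 34.775) (11.4602, 32.9853) (18.0452, 38.484) (31.2101, 66) (26.4513, 66)]  |A|=473.4986
11. canonical 6-gon: [(0, 45.2053) (0, 34.775) (11.4602, 32.9853) (18.0452, 38.484) (31.2101, 66) (26.4513, 66)]
12. shoelace: 473.4986

Area of P1's cell: 473.4986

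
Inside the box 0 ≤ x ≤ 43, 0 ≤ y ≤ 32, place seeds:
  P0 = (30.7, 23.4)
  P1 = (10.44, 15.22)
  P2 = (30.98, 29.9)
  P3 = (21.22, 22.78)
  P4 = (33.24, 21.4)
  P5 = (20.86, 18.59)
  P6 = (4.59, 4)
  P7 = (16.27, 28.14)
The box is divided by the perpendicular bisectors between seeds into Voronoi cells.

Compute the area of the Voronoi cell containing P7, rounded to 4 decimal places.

1. box [0,43]×[0,32]: [(0, 0) (43, 0) (43, 32) (0, 32)]
2. ⊥bis P7·P0 via (23.485,25.77): [(0, 0) (15.02, 0) (25.5314, 32) (0, 32)]  |A|=648.8233
3. ⊥bis P7·P1 via (13.355,21.68): [(0, 27.7063) (21.0073, 18.227) (25.5314, 32) (0, 32)]  |A|=220.9218
4. ⊥bis P7·P2 via (23.625,29.02): [(0, 27.7063) (21.0073, 18.227) (23.8727, 26.9501) (23.2685, 32) (0, 32)]  |A|=215.2079
5. ⊥bis P7·P3 via (18.745,25.46): [(0, 27.7063) (14.2262, 21.2869) (23.523, 29.8725) (23.2685, 32) (0, 32)]  |A|=166.1627
6. ⊥bis P7·P4 via (24.755,24.77): [(0, 27.7063) (14.2262, 21.2869) (23.523, 29.8725) (23.2685, 32) (0, 32)]  |A|=166.1627
7. ⊥bis P7·P5 via (18.565,23.365): [(0, 27.7063) (14.2262, 21.2869) (23.523, 29.8725) (23.2685, 32) (0, 32)]  |A|=166.1627
8. ⊥bis P7·P6 via (10.43,16.07): [(0, 27.7063) (14.2262, 21.2869) (23.523, 29.8725) (23.2685, 32) (0, 32)]  |A|=166.1627
9. canonical 5-gon: [(0, 27.7063) (14.2262, 21.2869) (23.523, 29.8725) (23.2685, 32) (0, 32)]
10. shoelace: 166.1627

Area of P7's cell: 166.1627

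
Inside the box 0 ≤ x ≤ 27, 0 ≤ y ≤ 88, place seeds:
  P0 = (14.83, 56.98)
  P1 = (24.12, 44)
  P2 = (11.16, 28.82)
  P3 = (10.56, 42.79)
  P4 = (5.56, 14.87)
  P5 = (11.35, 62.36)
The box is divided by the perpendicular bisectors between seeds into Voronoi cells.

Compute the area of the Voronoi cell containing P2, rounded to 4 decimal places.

Area of P2's cell: 399.2947

1. box [0,27]×[0,88]: [(0, 0) (27, 0) (27, 88) (0, 88)]
2. ⊥bis P2·P0 via (12.995,42.9): [(0, 44.5936) (0, 0) (27, 0) (27, 41.0748)]  |A|=1156.523
3. ⊥bis P2·P1 via (17.64,36.41): [(9.5056, 43.3548) (0, 44.5936) (0, 0) (27, 0) (27, 28.4189)]  |A|=1045.8193
4. ⊥bis P2·P3 via (10.86,35.805): [(17.99, 36.1112) (0, 35.3386) (0, 0) (27, 0) (27, 28.4189)]  |A|=933.3988
5. ⊥bis P2·P4 via (8.36,21.845): [(17.99, 36.1112) (0, 35.3386) (0, 25.201) (27, 14.3623) (27, 28.4189)]  |A|=399.2947
6. ⊥bis P2·P5 via (11.255,45.59): [(17.99, 36.1112) (0, 35.3386) (0, 25.201) (27, 14.3623) (27, 28.4189)]  |A|=399.2947
7. canonical 5-gon: [(17.99, 36.1112) (0, 35.3386) (0, 25.201) (27, 14.3623) (27, 28.4189)]
8. shoelace: 399.2947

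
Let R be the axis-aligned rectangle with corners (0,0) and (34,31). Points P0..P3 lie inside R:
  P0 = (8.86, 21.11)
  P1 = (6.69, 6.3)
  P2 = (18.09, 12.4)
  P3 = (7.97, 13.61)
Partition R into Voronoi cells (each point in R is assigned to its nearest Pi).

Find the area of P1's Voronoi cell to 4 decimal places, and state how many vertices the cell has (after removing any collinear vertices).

Area of P1's cell: 149.1709 (4 vertices)

1. box [0,34]×[0,31]: [(0, 0) (34, 0) (34, 31) (0, 31)]
2. ⊥bis P1·P0 via (7.775,13.705): [(0, 14.8442) (0, 0) (34, 0) (34, 9.8624)]  |A|=420.0132
3. ⊥bis P1·P2 via (12.39,9.35): [(10.2541, 13.3418) (0, 14.8442) (0, 0) (17.3931, 0)]  |A|=192.1338
4. ⊥bis P1·P3 via (7.33,9.955): [(12.5559, 9.0399) (0, 11.2385) (0, 0) (17.3931, 0)]  |A|=149.1709
5. canonical 4-gon: [(12.5559, 9.0399) (0, 11.2385) (0, 0) (17.3931, 0)]
6. shoelace: 149.1709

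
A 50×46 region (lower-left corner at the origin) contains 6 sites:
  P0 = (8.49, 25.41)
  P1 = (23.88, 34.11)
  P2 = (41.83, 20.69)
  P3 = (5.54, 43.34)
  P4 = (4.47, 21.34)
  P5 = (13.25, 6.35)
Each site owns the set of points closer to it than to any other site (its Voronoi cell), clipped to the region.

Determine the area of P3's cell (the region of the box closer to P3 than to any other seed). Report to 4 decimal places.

1. box [0,50]×[0,46]: [(0, 0) (50, 0) (50, 46) (0, 46)]
2. ⊥bis P3·P0 via (7.015,34.375): [(0, 33.2208) (50, 41.4473) (50, 46) (0, 46)]  |A|=433.2975
3. ⊥bis P3·P1 via (14.71,38.725): [(0, 33.2208) (13.0178, 35.3626) (18.3713, 46) (0, 46)]  |A|=180.8896
4. ⊥bis P3·P2 via (23.685,32.015): [(0, 33.2208) (13.0178, 35.3626) (18.3713, 46) (0, 46)]  |A|=180.8896
5. ⊥bis P3·P4 via (5.005,32.34): [(0, 33.2208) (13.0178, 35.3626) (18.3713, 46) (0, 46)]  |A|=180.8896
6. ⊥bis P3·P5 via (9.395,24.845): [(0, 33.2208) (13.0178, 35.3626) (18.3713, 46) (0, 46)]  |A|=180.8896
7. canonical 4-gon: [(0, 33.2208) (13.0178, 35.3626) (18.3713, 46) (0, 46)]
8. shoelace: 180.8896

Area of P3's cell: 180.8896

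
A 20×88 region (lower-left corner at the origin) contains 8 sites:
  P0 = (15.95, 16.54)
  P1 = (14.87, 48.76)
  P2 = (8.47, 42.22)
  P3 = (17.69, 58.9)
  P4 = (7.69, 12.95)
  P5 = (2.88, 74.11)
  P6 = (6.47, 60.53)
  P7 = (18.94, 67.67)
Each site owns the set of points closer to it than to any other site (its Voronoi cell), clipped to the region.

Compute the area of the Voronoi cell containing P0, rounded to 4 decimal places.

1. box [0,20]×[0,88]: [(0, 0) (20, 0) (20, 88) (0, 88)]
2. ⊥bis P0·P1 via (15.41,32.65): [(0, 32.1335) (0, 0) (20, 0) (20, 32.8039)]  |A|=649.3732
3. ⊥bis P0·P2 via (12.21,29.38): [(0, 25.8235) (0, 0) (20, 0) (20, 31.649)]  |A|=574.7255
4. ⊥bis P0·P3 via (16.82,37.72): [(0, 25.8235) (0, 0) (20, 0) (20, 31.649)]  |A|=574.7255
5. ⊥bis P0·P4 via (11.82,14.745): [(6.2179, 27.6346) (18.2285, 0) (20, 0) (20, 31.649)]  |A|=242.5728
6. ⊥bis P0·P5 via (9.415,45.325): [(6.2179, 27.6346) (18.2285, 0) (20, 0) (20, 31.649)]  |A|=242.5728
7. ⊥bis P0·P6 via (11.21,38.535): [(6.2179, 27.6346) (18.2285, 0) (20, 0) (20, 31.649)]  |A|=242.5728
8. ⊥bis P0·P7 via (17.445,42.105): [(6.2179, 27.6346) (18.2285, 0) (20, 0) (20, 31.649)]  |A|=242.5728
9. canonical 4-gon: [(6.2179, 27.6346) (18.2285, 0) (20, 0) (20, 31.649)]
10. shoelace: 242.5728

Area of P0's cell: 242.5728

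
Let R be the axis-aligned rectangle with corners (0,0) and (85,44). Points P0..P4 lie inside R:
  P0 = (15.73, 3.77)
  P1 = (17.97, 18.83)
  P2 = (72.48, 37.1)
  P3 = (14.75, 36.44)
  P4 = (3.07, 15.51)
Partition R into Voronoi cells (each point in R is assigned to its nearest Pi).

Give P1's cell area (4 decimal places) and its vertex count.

1. box [0,85]×[0,44]: [(0, 0) (85, 0) (85, 44) (0, 44)]
2. ⊥bis P1·P0 via (16.85,11.3): [(0, 13.8062) (85, 1.1635) (85, 44) (0, 44)]  |A|=3103.7869
3. ⊥bis P1·P2 via (45.225,27.965): [(0, 13.8062) (52.5924, 5.9837) (39.8506, 44) (0, 44)]  |A|=1551.4666
4. ⊥bis P1·P3 via (16.36,27.635): [(0, 24.6436) (0, 13.8062) (52.5924, 5.9837) (43.6624, 32.6273)]  |A|=902.2874
5. ⊥bis P1·P4 via (10.52,17.17): [(8.5081, 26.1993) (11.6558, 12.0726) (52.5924, 5.9837) (43.6624, 32.6273)]  |A|=776.5844
6. canonical 4-gon: [(8.5081, 26.1993) (11.6558, 12.0726) (52.5924, 5.9837) (43.6624, 32.6273)]
7. shoelace: 776.5844

Area of P1's cell: 776.5844 (4 vertices)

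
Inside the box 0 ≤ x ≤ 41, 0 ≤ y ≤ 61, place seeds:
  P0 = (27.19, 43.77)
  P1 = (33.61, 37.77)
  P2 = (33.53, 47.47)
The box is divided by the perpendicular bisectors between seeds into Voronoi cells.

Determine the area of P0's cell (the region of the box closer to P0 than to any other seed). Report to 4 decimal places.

Area of P0's cell: 1043.8846

1. box [0,41]×[0,61]: [(0, 0) (41, 0) (41, 61) (0, 61)]
2. ⊥bis P0·P1 via (30.4,40.77): [(0, 8.242) (41, 52.112) (41, 61) (0, 61)]  |A|=1263.743
3. ⊥bis P0·P2 via (30.36,45.62): [(0, 8.242) (32.1178, 42.608) (21.3843, 61) (0, 61)]  |A|=1043.8846
4. canonical 4-gon: [(0, 8.242) (32.1178, 42.608) (21.3843, 61) (0, 61)]
5. shoelace: 1043.8846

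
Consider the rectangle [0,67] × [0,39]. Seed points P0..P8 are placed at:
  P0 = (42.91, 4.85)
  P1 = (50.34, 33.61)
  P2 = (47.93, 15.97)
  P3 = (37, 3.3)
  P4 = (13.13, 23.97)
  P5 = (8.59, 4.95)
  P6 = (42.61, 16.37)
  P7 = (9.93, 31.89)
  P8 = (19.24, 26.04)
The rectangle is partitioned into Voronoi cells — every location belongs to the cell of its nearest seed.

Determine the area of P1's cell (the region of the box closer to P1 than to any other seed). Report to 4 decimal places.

Area of P1's cell: 456.2552

1. box [0,67]×[0,39]: [(0, 0) (67, 0) (67, 39) (0, 39)]
2. ⊥bis P1·P0 via (46.625,19.23): [(0, 31.2753) (67, 13.9662) (67, 39) (0, 39)]  |A|=1097.4079
3. ⊥bis P1·P2 via (49.135,24.79): [(0, 31.5029) (67, 22.3493) (67, 39) (0, 39)]  |A|=808.953
4. ⊥bis P1·P3 via (43.67,18.455): [(0, 37.675) (20.3366, 28.7245) (67, 22.3493) (67, 39) (0, 39)]  |A|=746.1934
5. ⊥bis P1·P4 via (31.735,28.79): [(32.1708, 27.1077) (67, 22.3493) (67, 39) (29.0899, 39)]  |A|=515.3855
6. ⊥bis P1·P5 via (29.465,19.28): [(32.1708, 27.1077) (67, 22.3493) (67, 39) (29.0899, 39)]  |A|=515.3855
7. ⊥bis P1·P6 via (46.475,24.99): [(30.9116, 31.9682) (45.9508, 25.225) (67, 22.3493) (67, 39) (29.0899, 39)]  |A|=483.0814
8. ⊥bis P1·P7 via (30.135,32.75): [(30.0221, 35.4016) (30.9116, 31.9682) (45.9508, 25.225) (67, 22.3493) (67, 39) (29.869, 39)]  |A|=481.6797
9. ⊥bis P1·P8 via (34.79,29.825): [(34.6795, 30.2788) (45.9508, 25.225) (67, 22.3493) (67, 39) (32.5567, 39)]  |A|=456.2552
10. canonical 5-gon: [(34.6795, 30.2788) (45.9508, 25.225) (67, 22.3493) (67, 39) (32.5567, 39)]
11. shoelace: 456.2552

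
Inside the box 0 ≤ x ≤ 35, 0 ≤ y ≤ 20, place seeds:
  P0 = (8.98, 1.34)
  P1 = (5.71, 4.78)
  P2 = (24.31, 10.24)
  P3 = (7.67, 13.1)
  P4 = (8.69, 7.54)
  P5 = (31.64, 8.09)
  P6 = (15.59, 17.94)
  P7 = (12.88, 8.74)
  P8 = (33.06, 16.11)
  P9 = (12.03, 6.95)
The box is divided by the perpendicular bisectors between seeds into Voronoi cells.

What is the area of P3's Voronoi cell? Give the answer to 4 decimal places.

1. box [0,35]×[0,20]: [(0, 0) (35, 0) (35, 20) (0, 20)]
2. ⊥bis P3·P0 via (8.325,7.22): [(0, 6.2926) (35, 10.1914) (35, 20) (0, 20)]  |A|=411.5284
3. ⊥bis P3·P1 via (6.69,8.94): [(0, 10.516) (12.1721, 7.6485) (35, 10.1914) (35, 20) (0, 20)]  |A|=385.8248
4. ⊥bis P3·P2 via (15.99,11.67): [(0, 10.516) (12.1721, 7.6485) (15.3598, 8.0036) (17.4217, 20) (0, 20)]  |A|=184.0664
5. ⊥bis P3·P4 via (8.18,10.32): [(0, 10.516) (4.049, 9.5622) (16.0047, 11.7555) (17.4217, 20) (0, 20)]  |A|=157.8535
6. ⊥bis P3·P5 via (19.655,10.595): [(0, 10.516) (4.049, 9.5622) (16.0047, 11.7555) (17.4217, 20) (0, 20)]  |A|=157.8535
7. ⊥bis P3·P6 via (11.63,15.52): [(0, 10.516) (4.049, 9.5622) (14.1396, 11.4133) (8.8922, 20) (0, 20)]  |A|=113.7876
8. ⊥bis P3·P7 via (10.275,10.92): [(0, 10.516) (4.049, 9.5622) (10.0618, 10.6652) (12.6828, 13.7972) (8.8922, 20) (0, 20)]  |A|=108.3821
9. ⊥bis P3·P8 via (20.365,14.605): [(0, 10.516) (4.049, 9.5622) (10.0618, 10.6652) (12.6828, 13.7972) (8.8922, 20) (0, 20)]  |A|=108.3821
10. ⊥bis P3·P9 via (9.85,10.025): [(0, 10.516) (4.049, 9.5622) (10.0618, 10.6652) (12.6828, 13.7972) (8.8922, 20) (0, 20)]  |A|=108.3821
11. canonical 6-gon: [(0, 10.516) (4.049, 9.5622) (10.0618, 10.6652) (12.6828, 13.7972) (8.8922, 20) (0, 20)]
12. shoelace: 108.3821

Area of P3's cell: 108.3821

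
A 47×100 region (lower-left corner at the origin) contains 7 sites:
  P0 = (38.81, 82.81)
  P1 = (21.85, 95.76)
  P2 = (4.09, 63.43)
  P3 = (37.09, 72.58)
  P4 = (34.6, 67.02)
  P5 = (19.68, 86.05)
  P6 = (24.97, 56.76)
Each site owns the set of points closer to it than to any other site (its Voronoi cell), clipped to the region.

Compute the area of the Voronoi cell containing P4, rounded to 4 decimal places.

Area of P4's cell: 321.6636

1. box [0,47]×[0,100]: [(0, 0) (47, 0) (47, 100) (0, 100)]
2. ⊥bis P4·P0 via (36.705,74.915): [(0, 84.7015) (0, 0) (47, 0) (47, 72.1701)]  |A|=3686.4815
3. ⊥bis P4·P1 via (28.225,81.39): [(22.2919, 78.7579) (0, 68.8685) (0, 0) (47, 0) (47, 72.1701)]  |A|=3510.0079
4. ⊥bis P4·P2 via (19.345,65.225): [(22.2919, 78.7579) (17.9778, 76.844) (27.0198, 0) (47, 0) (47, 72.1701)]  |A|=1852.8004
5. ⊥bis P4·P3 via (35.845,69.8): [(19.0521, 77.3206) (17.9778, 76.844) (27.0198, 0) (47, 0) (47, 64.8043)]  |A|=1721.443
6. ⊥bis P4·P5 via (27.14,76.535): [(24.8374, 74.7297) (18.785, 69.9844) (27.0198, 0) (47, 0) (47, 64.8043)]  |A|=1695.9994
7. ⊥bis P4·P6 via (29.785,61.89): [(24.8374, 74.7297) (20.0796, 70.9995) (47, 45.7321) (47, 64.8043)]  |A|=321.6636
8. canonical 4-gon: [(24.8374, 74.7297) (20.0796, 70.9995) (47, 45.7321) (47, 64.8043)]
9. shoelace: 321.6636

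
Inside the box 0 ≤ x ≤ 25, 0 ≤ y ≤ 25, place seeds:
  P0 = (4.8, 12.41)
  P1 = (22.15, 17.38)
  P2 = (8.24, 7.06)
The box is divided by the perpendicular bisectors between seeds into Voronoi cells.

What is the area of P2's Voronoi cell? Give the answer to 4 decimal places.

Area of P2's cell: 211.4425

1. box [0,25]×[0,25]: [(0, 0) (25, 0) (25, 25) (0, 25)]
2. ⊥bis P2·P0 via (6.52,9.735): [(0, 5.5427) (0, 0) (25, 0) (25, 21.6175)]  |A|=339.5021
3. ⊥bis P2·P1 via (15.195,12.22): [(13.6414, 14.314) (0, 5.5427) (0, 0) (24.2612, 0)]  |A|=211.4425
4. canonical 4-gon: [(13.6414, 14.314) (0, 5.5427) (0, 0) (24.2612, 0)]
5. shoelace: 211.4425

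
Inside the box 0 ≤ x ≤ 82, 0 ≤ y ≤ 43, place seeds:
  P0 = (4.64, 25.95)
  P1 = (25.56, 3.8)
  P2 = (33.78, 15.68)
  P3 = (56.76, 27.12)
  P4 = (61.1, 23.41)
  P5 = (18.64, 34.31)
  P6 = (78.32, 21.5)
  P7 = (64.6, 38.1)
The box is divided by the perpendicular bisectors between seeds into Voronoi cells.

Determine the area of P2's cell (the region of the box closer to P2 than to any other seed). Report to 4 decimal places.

Area of P2's cell: 601.4632

1. box [0,82]×[0,43]: [(0, 0) (82, 0) (82, 43) (0, 43)]
2. ⊥bis P2·P0 via (19.21,20.815): [(11.874, 0) (82, 0) (82, 43) (27.0288, 43)]  |A|=2689.589
3. ⊥bis P2·P1 via (29.67,9.74): [(18.1227, 17.7298) (43.7468, 0) (82, 0) (82, 43) (27.0288, 43)]  |A|=2407.0399
4. ⊥bis P2·P3 via (45.27,21.4): [(18.1227, 17.7298) (43.7468, 0) (55.9234, 0) (34.517, 43) (27.0288, 43)]  |A|=825.5092
5. ⊥bis P2·P4 via (47.44,19.545): [(18.1227, 17.7298) (43.7468, 0) (52.9701, 0) (49.0814, 13.744) (34.517, 43) (27.0288, 43)]  |A|=805.2141
6. ⊥bis P2·P5 via (26.21,24.995): [(18.4649, 18.7008) (18.1227, 17.7298) (43.7468, 0) (52.9701, 0) (49.0814, 13.744) (38.5058, 34.9874)]  |A|=601.4632
7. ⊥bis P2·P6 via (56.05,18.59): [(18.4649, 18.7008) (18.1227, 17.7298) (43.7468, 0) (52.9701, 0) (49.0814, 13.744) (38.5058, 34.9874)]  |A|=601.4632
8. ⊥bis P2·P7 via (49.19,26.89): [(18.4649, 18.7008) (18.1227, 17.7298) (43.7468, 0) (52.9701, 0) (49.0814, 13.744) (38.5058, 34.9874)]  |A|=601.4632
9. canonical 6-gon: [(18.4649, 18.7008) (18.1227, 17.7298) (43.7468, 0) (52.9701, 0) (49.0814, 13.744) (38.5058, 34.9874)]
10. shoelace: 601.4632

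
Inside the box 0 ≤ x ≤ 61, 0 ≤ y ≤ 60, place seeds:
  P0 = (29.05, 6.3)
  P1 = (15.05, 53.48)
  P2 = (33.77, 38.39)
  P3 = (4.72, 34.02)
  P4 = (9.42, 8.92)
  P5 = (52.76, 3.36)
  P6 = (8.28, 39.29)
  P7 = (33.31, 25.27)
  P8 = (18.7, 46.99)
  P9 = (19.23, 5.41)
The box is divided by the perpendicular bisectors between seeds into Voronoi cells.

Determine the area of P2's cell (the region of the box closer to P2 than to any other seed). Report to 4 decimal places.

1. box [0,61]×[0,60]: [(0, 0) (61, 0) (61, 60) (0, 60)]
2. ⊥bis P2·P0 via (31.41,22.345): [(0, 26.965) (61, 17.9927) (61, 60) (0, 60)]  |A|=2288.7902
3. ⊥bis P2·P1 via (24.41,45.935): [(8.1519, 25.7659) (61, 17.9927) (61, 60) (35.7477, 60)]  |A|=1542.2471
4. ⊥bis P2·P3 via (19.245,36.205): [(18.8238, 39.005) (21.1019, 23.8612) (61, 17.9927) (61, 60) (35.7477, 60)]  |A|=1446.3608
5. ⊥bis P2·P4 via (21.595,23.655): [(18.8238, 39.005) (21.0673, 24.091) (21.3982, 23.8176) (61, 17.9927) (61, 60) (35.7477, 60)]  |A|=1446.3275
6. ⊥bis P2·P5 via (43.265,20.875): [(18.8238, 39.005) (21.0673, 24.091) (21.3982, 23.8176) (42.8679, 20.6597) (61, 30.4893) (61, 60) (35.7477, 60)]  |A|=1333.0329
7. ⊥bis P2·P6 via (21.025,38.84): [(21.1319, 41.8684) (20.6113, 27.1225) (21.0673, 24.091) (21.3982, 23.8176) (42.8679, 20.6597) (61, 30.4893) (61, 60) (35.7477, 60)]  |A|=1316.7607
8. ⊥bis P2·P7 via (33.54,31.83): [(21.1319, 41.8684) (20.7933, 32.2769) (61, 30.8672) (61, 60) (35.7477, 60)]  |A|=1002.7261
9. ⊥bis P2·P8 via (26.235,42.69): [(20.8263, 33.2122) (20.7933, 32.2769) (61, 30.8672) (61, 60) (36.1133, 60)]  |A|=937.3413
10. ⊥bis P2·P9 via (26.5,21.9): [(20.8263, 33.2122) (20.7933, 32.2769) (61, 30.8672) (61, 60) (36.1133, 60)]  |A|=937.3413
11. canonical 5-gon: [(20.8263, 33.2122) (20.7933, 32.2769) (61, 30.8672) (61, 60) (36.1133, 60)]
12. shoelace: 937.3413

Area of P2's cell: 937.3413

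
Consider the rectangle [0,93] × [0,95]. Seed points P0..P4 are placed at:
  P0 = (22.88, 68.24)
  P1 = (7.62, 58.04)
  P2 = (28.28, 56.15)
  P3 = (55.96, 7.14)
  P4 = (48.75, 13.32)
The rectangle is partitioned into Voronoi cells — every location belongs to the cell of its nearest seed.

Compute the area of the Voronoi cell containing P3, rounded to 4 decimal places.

1. box [0,93]×[0,95]: [(0, 0) (93, 0) (93, 95) (0, 95)]
2. ⊥bis P3·P0 via (39.42,37.69): [(0, 16.3477) (0, 0) (93, 0) (93, 66.6986)]  |A|=3861.6544
3. ⊥bis P3·P1 via (31.79,32.59): [(34.1634, 34.844) (0, 2.3989) (0, 0) (93, 0) (93, 66.6986)]  |A|=3623.3842
4. ⊥bis P3·P2 via (42.12,31.645): [(14.1781, 15.8639) (0, 2.3989) (0, 0) (93, 0) (93, 60.3811)]  |A|=3134.3551
5. ⊥bis P3·P4 via (52.355,10.23): [(43.5864, 0) (93, 0) (93, 57.6492)]  |A|=1424.3256
6. canonical 3-gon: [(43.5864, 0) (93, 0) (93, 57.6492)]
7. shoelace: 1424.3256

Area of P3's cell: 1424.3256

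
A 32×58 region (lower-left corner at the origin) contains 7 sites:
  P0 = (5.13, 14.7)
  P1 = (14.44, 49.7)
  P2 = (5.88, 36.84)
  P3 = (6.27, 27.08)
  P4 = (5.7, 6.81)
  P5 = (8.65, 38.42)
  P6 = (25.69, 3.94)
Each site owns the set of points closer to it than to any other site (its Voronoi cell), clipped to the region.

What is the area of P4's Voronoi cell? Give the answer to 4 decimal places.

Area of P4's cell: 172.2031

1. box [0,32]×[0,58]: [(0, 0) (32, 0) (32, 58) (0, 58)]
2. ⊥bis P4·P0 via (5.415,10.755): [(0, 10.3638) (0, 0) (32, 0) (32, 12.6756)]  |A|=368.6303
3. ⊥bis P4·P1 via (10.07,28.255): [(0, 10.3638) (0, 0) (32, 0) (32, 12.6756)]  |A|=368.6303
4. ⊥bis P4·P2 via (5.79,21.825): [(0, 10.3638) (0, 0) (32, 0) (32, 12.6756)]  |A|=368.6303
5. ⊥bis P4·P3 via (5.985,16.945): [(0, 10.3638) (0, 0) (32, 0) (32, 12.6756)]  |A|=368.6303
6. ⊥bis P4·P5 via (7.175,22.615): [(0, 10.3638) (0, 0) (32, 0) (32, 12.6756)]  |A|=368.6303
7. ⊥bis P4·P6 via (15.695,5.375): [(16.5833, 11.5618) (0, 10.3638) (0, 0) (14.9233, 0)]  |A|=172.2031
8. canonical 4-gon: [(16.5833, 11.5618) (0, 10.3638) (0, 0) (14.9233, 0)]
9. shoelace: 172.2031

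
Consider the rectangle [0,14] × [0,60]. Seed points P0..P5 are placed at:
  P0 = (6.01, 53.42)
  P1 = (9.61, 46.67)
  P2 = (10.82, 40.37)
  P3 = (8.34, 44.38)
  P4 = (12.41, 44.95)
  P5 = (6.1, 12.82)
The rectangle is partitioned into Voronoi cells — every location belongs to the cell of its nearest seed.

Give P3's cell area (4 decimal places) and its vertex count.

1. box [0,14]×[0,60]: [(0, 0) (14, 0) (14, 60) (0, 60)]
2. ⊥bis P3·P0 via (7.175,48.9): [(0, 47.0507) (0, 0) (14, 0) (14, 50.6591)]  |A|=683.9685
3. ⊥bis P3·P1 via (8.975,45.525): [(4.2492, 48.1459) (0, 47.0507) (0, 0) (14, 0) (14, 42.7382)]  |A|=645.3509
4. ⊥bis P3·P2 via (9.58,42.375): [(11.9793, 43.8589) (4.2492, 48.1459) (0, 47.0507) (0, 36.4502)]  |A|=76.8343
5. ⊥bis P3·P4 via (10.375,44.665): [(10.6068, 43.01) (10.3623, 44.7556) (4.2492, 48.1459) (0, 47.0507) (0, 36.4502)]  |A|=75.5326
6. ⊥bis P3·P5 via (7.22,28.6): [(10.6068, 43.01) (10.3623, 44.7556) (4.2492, 48.1459) (0, 47.0507) (0, 36.4502)]  |A|=75.5326
7. canonical 5-gon: [(10.6068, 43.01) (10.3623, 44.7556) (4.2492, 48.1459) (0, 47.0507) (0, 36.4502)]
8. shoelace: 75.5326

Area of P3's cell: 75.5326 (5 vertices)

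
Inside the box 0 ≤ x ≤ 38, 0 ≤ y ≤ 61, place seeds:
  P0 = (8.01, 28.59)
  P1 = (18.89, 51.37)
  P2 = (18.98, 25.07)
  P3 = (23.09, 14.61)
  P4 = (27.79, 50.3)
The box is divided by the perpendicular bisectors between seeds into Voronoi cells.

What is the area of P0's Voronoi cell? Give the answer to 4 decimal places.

Area of P0's cell: 429.7465

1. box [0,38]×[0,61]: [(0, 0) (38, 0) (38, 61) (0, 61)]
2. ⊥bis P0·P1 via (13.45,39.98): [(0, 46.4039) (0, 0) (38, 0) (38, 28.2546)]  |A|=1418.5116
3. ⊥bis P0·P2 via (13.495,26.83): [(17.1478, 38.2139) (0, 46.4039) (0, 0) (4.8859, 0)]  |A|=491.2174
4. ⊥bis P0·P3 via (15.55,21.6): [(9.8407, 15.4415) (17.1478, 38.2139) (0, 46.4039) (0, 4.8265)]  |A|=429.7465
5. ⊥bis P0·P4 via (17.9,39.445): [(9.8407, 15.4415) (17.1478, 38.2139) (0, 46.4039) (0, 4.8265)]  |A|=429.7465
6. canonical 4-gon: [(9.8407, 15.4415) (17.1478, 38.2139) (0, 46.4039) (0, 4.8265)]
7. shoelace: 429.7465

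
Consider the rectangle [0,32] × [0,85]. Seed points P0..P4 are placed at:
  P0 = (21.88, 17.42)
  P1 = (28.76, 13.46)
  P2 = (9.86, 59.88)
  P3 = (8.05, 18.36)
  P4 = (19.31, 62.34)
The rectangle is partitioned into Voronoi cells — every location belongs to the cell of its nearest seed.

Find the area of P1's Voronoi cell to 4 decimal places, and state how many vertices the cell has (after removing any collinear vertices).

Area of P1's cell: 210.5096 (3 vertices)

1. box [0,32]×[0,85]: [(0, 0) (32, 0) (32, 85) (0, 85)]
2. ⊥bis P1·P0 via (25.32,15.44): [(16.433, 0) (32, 0) (32, 27.0457)]  |A|=210.5096
3. ⊥bis P1·P2 via (19.31,36.67): [(16.433, 0) (32, 0) (32, 27.0457)]  |A|=210.5096
4. ⊥bis P1·P3 via (18.405,15.91): [(16.433, 0) (32, 0) (32, 27.0457)]  |A|=210.5096
5. ⊥bis P1·P4 via (24.035,37.9): [(16.433, 0) (32, 0) (32, 27.0457)]  |A|=210.5096
6. canonical 3-gon: [(16.433, 0) (32, 0) (32, 27.0457)]
7. shoelace: 210.5096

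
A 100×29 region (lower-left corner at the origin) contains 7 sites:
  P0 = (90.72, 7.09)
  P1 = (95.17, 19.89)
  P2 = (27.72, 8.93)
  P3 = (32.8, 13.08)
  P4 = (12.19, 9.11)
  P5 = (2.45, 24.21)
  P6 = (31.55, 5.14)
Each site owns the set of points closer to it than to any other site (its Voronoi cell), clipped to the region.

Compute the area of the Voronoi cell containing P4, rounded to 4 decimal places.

1. box [0,100]×[0,29]: [(0, 0) (100, 0) (100, 29) (0, 29)]
2. ⊥bis P4·P0 via (51.455,8.1): [(0, 0) (51.2466, 0) (51.9926, 29) (0, 29)]  |A|=1496.9691
3. ⊥bis P4·P1 via (53.68,14.5): [(0, 0) (51.2466, 0) (51.9602, 27.7386) (51.7963, 29) (0, 29)]  |A|=1496.8453
4. ⊥bis P4·P2 via (19.955,9.02): [(0, 0) (19.8505, 0) (20.1866, 29) (0, 29)]  |A|=580.537
5. ⊥bis P4·P3 via (22.495,11.095): [(0, 0) (19.8505, 0) (20.1218, 23.4151) (19.0461, 29) (0, 29)]  |A|=577.3521
6. ⊥bis P4·P5 via (7.32,16.66): [(0, 11.9384) (0, 0) (19.8505, 0) (20.1218, 23.4151) (19.8644, 24.7516)]  |A|=367.4344
7. ⊥bis P4·P6 via (21.87,7.125): [(0, 11.9384) (0, 0) (19.8505, 0) (20.1218, 23.4151) (19.8644, 24.7516)]  |A|=367.4344
8. canonical 5-gon: [(0, 11.9384) (0, 0) (19.8505, 0) (20.1218, 23.4151) (19.8644, 24.7516)]
9. shoelace: 367.4344

Area of P4's cell: 367.4344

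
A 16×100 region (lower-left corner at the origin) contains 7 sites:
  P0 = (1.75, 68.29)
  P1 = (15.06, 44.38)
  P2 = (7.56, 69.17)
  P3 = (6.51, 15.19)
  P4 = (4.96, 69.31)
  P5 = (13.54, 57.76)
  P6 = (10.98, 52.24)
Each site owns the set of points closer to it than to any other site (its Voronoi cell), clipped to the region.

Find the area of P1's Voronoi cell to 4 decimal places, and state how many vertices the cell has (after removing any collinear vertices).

Area of P1's cell: 241.6552 (4 vertices)

1. box [0,16]×[0,100]: [(0, 0) (16, 0) (16, 100) (0, 100)]
2. ⊥bis P1·P0 via (8.405,56.335): [(0, 51.6562) (0, 0) (16, 0) (16, 60.5629)]  |A|=897.7528
3. ⊥bis P1·P2 via (11.31,56.775): [(6.678, 55.3736) (0, 51.6562) (0, 0) (16, 0) (16, 58.1939)]  |A|=886.7109
4. ⊥bis P1·P3 via (10.785,29.785): [(6.678, 55.3736) (0, 51.6562) (0, 32.944) (16, 28.2575) (16, 58.1939)]  |A|=397.0989
5. ⊥bis P1·P4 via (10.01,56.845): [(6.678, 55.3736) (0, 51.6562) (0, 32.944) (16, 28.2575) (16, 58.1939)]  |A|=397.0989
6. ⊥bis P1·P5 via (14.3,51.07): [(0, 49.4455) (0, 32.944) (16, 28.2575) (16, 51.2631)]  |A|=316.0569
7. ⊥bis P1·P6 via (13.02,48.31): [(0, 41.5515) (0, 32.944) (16, 28.2575) (16, 49.8569)]  |A|=241.6552
8. canonical 4-gon: [(0, 41.5515) (0, 32.944) (16, 28.2575) (16, 49.8569)]
9. shoelace: 241.6552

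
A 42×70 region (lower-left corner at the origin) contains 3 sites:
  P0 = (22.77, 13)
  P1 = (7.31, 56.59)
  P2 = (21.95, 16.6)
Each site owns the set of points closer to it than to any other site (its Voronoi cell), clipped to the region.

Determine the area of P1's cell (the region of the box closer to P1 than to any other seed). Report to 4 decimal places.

Area of P1's cell: 1305.0659

1. box [0,42]×[0,70]: [(0, 0) (42, 0) (42, 70) (0, 70)]
2. ⊥bis P1·P0 via (15.04,34.795): [(0, 29.4608) (42, 44.3569) (42, 70) (0, 70)]  |A|=1389.8294
3. ⊥bis P1·P2 via (14.63,36.595): [(0, 31.2391) (42, 46.6149) (42, 70) (0, 70)]  |A|=1305.0659
4. canonical 4-gon: [(0, 31.2391) (42, 46.6149) (42, 70) (0, 70)]
5. shoelace: 1305.0659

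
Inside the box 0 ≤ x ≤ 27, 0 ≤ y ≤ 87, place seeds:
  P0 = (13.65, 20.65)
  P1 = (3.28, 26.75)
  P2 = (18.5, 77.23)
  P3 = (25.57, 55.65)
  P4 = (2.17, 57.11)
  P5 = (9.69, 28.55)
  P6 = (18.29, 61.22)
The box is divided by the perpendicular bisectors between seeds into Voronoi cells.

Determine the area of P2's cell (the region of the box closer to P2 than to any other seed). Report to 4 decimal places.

1. box [0,27]×[0,87]: [(0, 0) (27, 0) (27, 87) (0, 87)]
2. ⊥bis P2·P0 via (16.075,48.94): [(0, 50.3179) (27, 48.0035) (27, 87) (0, 87)]  |A|=1021.6604
3. ⊥bis P2·P1 via (10.89,51.99): [(0, 55.2734) (22.9647, 48.3494) (27, 48.0035) (27, 87) (0, 87)]  |A|=964.7602
4. ⊥bis P2·P3 via (22.035,66.44): [(0, 59.2209) (27, 68.0666) (27, 87) (0, 87)]  |A|=630.618
5. ⊥bis P2·P4 via (10.335,67.17): [(0, 75.5582) (14.3404, 63.9191) (27, 68.0666) (27, 87) (0, 87)]  |A|=513.4766
6. ⊥bis P2·P5 via (14.095,52.89): [(0, 75.5582) (14.3404, 63.9191) (27, 68.0666) (27, 87) (0, 87)]  |A|=513.4766
7. ⊥bis P2·P6 via (18.395,69.225): [(0, 75.5582) (7.6291, 69.3662) (27, 69.1121) (27, 87) (0, 87)]  |A|=454.9536
8. canonical 5-gon: [(0, 75.5582) (7.6291, 69.3662) (27, 69.1121) (27, 87) (0, 87)]
9. shoelace: 454.9536

Area of P2's cell: 454.9536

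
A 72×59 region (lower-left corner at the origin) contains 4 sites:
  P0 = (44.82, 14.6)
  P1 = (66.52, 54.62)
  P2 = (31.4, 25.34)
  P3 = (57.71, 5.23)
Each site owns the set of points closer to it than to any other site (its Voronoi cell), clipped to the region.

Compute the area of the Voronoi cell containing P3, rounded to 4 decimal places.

Area of P3's cell: 503.0596

1. box [0,72]×[0,59]: [(0, 0) (72, 0) (72, 59) (0, 59)]
2. ⊥bis P3·P0 via (51.265,9.915): [(44.0576, 0) (72, 0) (72, 38.4395)]  |A|=537.0456
3. ⊥bis P3·P1 via (62.115,29.925): [(65.3865, 29.3414) (44.0576, 0) (72, 0) (72, 28.1618)]  |A|=503.0596
4. ⊥bis P3·P2 via (44.555,15.285): [(65.3865, 29.3414) (44.0576, 0) (72, 0) (72, 28.1618)]  |A|=503.0596
5. canonical 4-gon: [(65.3865, 29.3414) (44.0576, 0) (72, 0) (72, 28.1618)]
6. shoelace: 503.0596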